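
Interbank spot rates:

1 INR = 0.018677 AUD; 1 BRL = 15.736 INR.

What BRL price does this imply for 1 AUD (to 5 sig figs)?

AUD/BRL = 3.4025

1 AUD ÷ 0.018677 = 53.5418 INR
53.5418 INR ÷ 15.736 = 3.4025 BRL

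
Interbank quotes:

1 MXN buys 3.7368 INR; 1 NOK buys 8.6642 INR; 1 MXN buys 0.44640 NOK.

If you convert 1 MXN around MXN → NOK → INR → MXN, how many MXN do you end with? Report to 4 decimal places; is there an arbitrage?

1.0350 (arbitrage exists)

Around MXN → NOK → INR → MXN: 1 × 0.44640 × 8.6642 ÷ 3.7368 = 1.035030
Product > 1; profitable direction is MXN → NOK → INR → MXN.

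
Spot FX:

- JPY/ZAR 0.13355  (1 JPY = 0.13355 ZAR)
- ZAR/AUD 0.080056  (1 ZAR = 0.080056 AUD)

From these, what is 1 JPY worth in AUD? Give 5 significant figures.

JPY/AUD = 0.010691

1 JPY × 0.13355 = 0.13355 ZAR
0.13355 ZAR × 0.080056 = 0.0106915 AUD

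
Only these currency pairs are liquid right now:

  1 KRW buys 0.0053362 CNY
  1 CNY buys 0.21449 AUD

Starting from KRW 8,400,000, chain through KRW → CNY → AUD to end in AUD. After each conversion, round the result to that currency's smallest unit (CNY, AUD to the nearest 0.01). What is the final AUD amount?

AUD 9,614.32

KRW 8,400,000 × 0.0053362 = CNY 44,824.08
CNY 44,824.08 × 0.21449 = AUD 9,614.32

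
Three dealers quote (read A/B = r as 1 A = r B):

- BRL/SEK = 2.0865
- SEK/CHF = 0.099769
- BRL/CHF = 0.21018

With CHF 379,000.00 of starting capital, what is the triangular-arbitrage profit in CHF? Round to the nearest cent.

Profit: CHF 3,663.10

Profitable loop is CHF → SEK → BRL → CHF:
CHF 379,000.00 ÷ 0.099769 = SEK 3,798,775.17
SEK 3,798,775.17 ÷ 2.0865 = BRL 1,820,644.70
BRL 1,820,644.70 × 0.21018 = CHF 382,663.10
Profit = CHF 382,663.10 − CHF 379,000.00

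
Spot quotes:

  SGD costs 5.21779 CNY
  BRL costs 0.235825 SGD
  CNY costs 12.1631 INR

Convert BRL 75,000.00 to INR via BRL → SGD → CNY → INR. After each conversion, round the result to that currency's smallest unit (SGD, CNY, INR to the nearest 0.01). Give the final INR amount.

INR 1,122,489.08

BRL 75,000.00 × 0.235825 = SGD 17,686.88
SGD 17,686.88 × 5.21779 = CNY 92,286.43
CNY 92,286.43 × 12.1631 = INR 1,122,489.08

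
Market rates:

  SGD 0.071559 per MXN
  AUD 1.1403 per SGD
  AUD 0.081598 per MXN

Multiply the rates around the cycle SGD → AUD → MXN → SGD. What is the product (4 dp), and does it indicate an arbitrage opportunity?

1.0000 (no arbitrage)

Around SGD → AUD → MXN → SGD: 1 × 1.1403 ÷ 0.081598 × 0.071559 = 1.000009
Product ≈ 1 (deviation 0.001%, within rounding noise).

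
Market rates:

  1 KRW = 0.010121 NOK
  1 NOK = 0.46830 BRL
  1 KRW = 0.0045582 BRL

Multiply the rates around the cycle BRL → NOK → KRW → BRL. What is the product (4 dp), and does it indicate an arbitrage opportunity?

0.9617 (arbitrage exists)

Around BRL → NOK → KRW → BRL: 1 ÷ 0.46830 ÷ 0.010121 × 0.0045582 = 0.961714
Product < 1; profitable direction is BRL → KRW → NOK → BRL.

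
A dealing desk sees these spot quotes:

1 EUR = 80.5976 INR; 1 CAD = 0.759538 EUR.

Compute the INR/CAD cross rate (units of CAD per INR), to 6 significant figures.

INR/CAD = 0.0163353

1 INR ÷ 80.5976 = 0.0124073 EUR
0.0124073 EUR ÷ 0.759538 = 0.0163353 CAD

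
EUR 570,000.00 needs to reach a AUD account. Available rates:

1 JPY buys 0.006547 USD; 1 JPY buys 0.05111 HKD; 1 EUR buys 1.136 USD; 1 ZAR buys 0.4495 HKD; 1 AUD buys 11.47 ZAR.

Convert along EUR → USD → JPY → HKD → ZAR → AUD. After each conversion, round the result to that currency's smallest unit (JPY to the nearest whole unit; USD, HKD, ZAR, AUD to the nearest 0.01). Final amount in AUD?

AUD 980,445.85

EUR 570,000.00 × 1.136 = USD 647,520.00
USD 647,520.00 ÷ 0.006547 = JPY 98,903,314
JPY 98,903,314 × 0.05111 = HKD 5,054,948.38
HKD 5,054,948.38 ÷ 0.4495 = ZAR 11,245,713.86
ZAR 11,245,713.86 ÷ 11.47 = AUD 980,445.85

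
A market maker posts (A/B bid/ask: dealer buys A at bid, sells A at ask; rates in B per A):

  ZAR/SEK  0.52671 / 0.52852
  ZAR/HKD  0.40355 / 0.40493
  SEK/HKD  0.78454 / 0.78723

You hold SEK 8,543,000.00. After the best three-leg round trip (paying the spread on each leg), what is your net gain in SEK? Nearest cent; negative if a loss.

Net profit: SEK 175,004.88

Best loop SEK → HKD → ZAR → SEK:
SEK 8,543,000.00 × 0.78454 (sell SEK at bid) = HKD 6,702,325.22
HKD 6,702,325.22 ÷ 0.40493 (buy ZAR at ask) = ZAR 16,551,811.97
ZAR 16,551,811.97 × 0.52671 (sell ZAR at bid) = SEK 8,718,004.88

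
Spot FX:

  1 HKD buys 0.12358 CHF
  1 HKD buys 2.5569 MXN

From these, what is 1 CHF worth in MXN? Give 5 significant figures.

1 CHF ÷ 0.12358 = 8.09192 HKD
8.09192 HKD × 2.5569 = 20.6902 MXN

CHF/MXN = 20.690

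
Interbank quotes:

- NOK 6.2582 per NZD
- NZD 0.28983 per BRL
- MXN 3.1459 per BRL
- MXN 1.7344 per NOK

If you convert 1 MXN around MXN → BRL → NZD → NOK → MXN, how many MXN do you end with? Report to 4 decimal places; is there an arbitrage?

Around MXN → BRL → NZD → NOK → MXN: 1 ÷ 3.1459 × 0.28983 × 6.2582 × 1.7344 = 0.999993
Product ≈ 1 (deviation 0.001%, within rounding noise).

1.0000 (no arbitrage)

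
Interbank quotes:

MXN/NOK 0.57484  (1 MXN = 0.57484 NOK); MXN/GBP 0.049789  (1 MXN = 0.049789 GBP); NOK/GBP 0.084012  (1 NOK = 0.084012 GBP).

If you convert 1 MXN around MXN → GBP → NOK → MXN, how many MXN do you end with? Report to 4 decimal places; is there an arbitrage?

Around MXN → GBP → NOK → MXN: 1 × 0.049789 ÷ 0.084012 ÷ 0.57484 = 1.030968
Product > 1; profitable direction is MXN → GBP → NOK → MXN.

1.0310 (arbitrage exists)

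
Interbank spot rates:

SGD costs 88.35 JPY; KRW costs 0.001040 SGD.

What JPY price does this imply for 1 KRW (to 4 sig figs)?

KRW/JPY = 0.09188

1 KRW × 0.001040 = 0.00104 SGD
0.00104 SGD × 88.35 = 0.091884 JPY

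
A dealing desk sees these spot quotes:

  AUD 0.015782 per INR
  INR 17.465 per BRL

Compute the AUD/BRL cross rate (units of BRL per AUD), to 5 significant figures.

AUD/BRL = 3.6280

1 AUD ÷ 0.015782 = 63.3633 INR
63.3633 INR ÷ 17.465 = 3.62802 BRL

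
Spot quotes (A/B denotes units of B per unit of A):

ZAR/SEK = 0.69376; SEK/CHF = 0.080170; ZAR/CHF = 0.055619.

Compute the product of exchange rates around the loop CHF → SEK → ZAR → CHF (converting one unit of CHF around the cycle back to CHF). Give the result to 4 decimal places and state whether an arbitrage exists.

Around CHF → SEK → ZAR → CHF: 1 ÷ 0.080170 ÷ 0.69376 × 0.055619 = 1.000005
Product ≈ 1 (deviation 0.000%, within rounding noise).

1.0000 (no arbitrage)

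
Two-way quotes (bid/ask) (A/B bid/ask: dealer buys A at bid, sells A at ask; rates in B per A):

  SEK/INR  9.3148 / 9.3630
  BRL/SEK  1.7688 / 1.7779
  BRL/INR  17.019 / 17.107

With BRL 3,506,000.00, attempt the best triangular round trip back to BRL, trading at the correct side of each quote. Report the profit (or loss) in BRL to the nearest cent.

Best loop BRL → INR → SEK → BRL:
BRL 3,506,000.00 × 17.019 (sell BRL at bid) = INR 59,668,614.00
INR 59,668,614.00 ÷ 9.3630 (buy SEK at ask) = SEK 6,372,809.36
SEK 6,372,809.36 ÷ 1.7779 (buy BRL at ask) = BRL 3,584,458.83

Net profit: BRL 78,458.83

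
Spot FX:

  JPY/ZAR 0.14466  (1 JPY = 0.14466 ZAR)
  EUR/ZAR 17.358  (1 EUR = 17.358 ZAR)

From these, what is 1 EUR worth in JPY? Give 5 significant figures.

1 EUR × 17.358 = 17.358 ZAR
17.358 ZAR ÷ 0.14466 = 119.992 JPY

EUR/JPY = 119.99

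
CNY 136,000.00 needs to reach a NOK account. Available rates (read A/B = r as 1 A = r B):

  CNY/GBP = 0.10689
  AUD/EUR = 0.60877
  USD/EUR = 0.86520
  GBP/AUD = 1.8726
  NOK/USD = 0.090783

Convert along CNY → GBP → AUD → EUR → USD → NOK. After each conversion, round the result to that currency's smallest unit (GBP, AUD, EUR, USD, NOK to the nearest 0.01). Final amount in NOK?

CNY 136,000.00 × 0.10689 = GBP 14,537.04
GBP 14,537.04 × 1.8726 = AUD 27,222.06
AUD 27,222.06 × 0.60877 = EUR 16,571.97
EUR 16,571.97 ÷ 0.86520 = USD 19,153.92
USD 19,153.92 ÷ 0.090783 = NOK 210,985.76

NOK 210,985.76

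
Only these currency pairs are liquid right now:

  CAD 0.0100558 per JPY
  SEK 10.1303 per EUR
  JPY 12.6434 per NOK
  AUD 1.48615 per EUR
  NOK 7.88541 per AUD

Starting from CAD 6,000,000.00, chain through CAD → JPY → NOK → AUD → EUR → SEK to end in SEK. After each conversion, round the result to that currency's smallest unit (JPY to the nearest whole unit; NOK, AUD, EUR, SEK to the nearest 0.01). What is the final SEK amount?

CAD 6,000,000.00 ÷ 0.0100558 = JPY 596,670,578
JPY 596,670,578 ÷ 12.6434 = NOK 47,192,256.67
NOK 47,192,256.67 ÷ 7.88541 = AUD 5,984,756.24
AUD 5,984,756.24 ÷ 1.48615 = EUR 4,027,020.31
EUR 4,027,020.31 × 10.1303 = SEK 40,794,923.85

SEK 40,794,923.85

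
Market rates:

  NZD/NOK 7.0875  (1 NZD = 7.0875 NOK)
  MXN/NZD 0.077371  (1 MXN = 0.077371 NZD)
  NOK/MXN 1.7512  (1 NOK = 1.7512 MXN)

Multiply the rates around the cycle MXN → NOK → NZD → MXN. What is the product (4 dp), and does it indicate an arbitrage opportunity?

Around MXN → NOK → NZD → MXN: 1 ÷ 1.7512 ÷ 7.0875 ÷ 0.077371 = 1.041341
Product > 1; profitable direction is MXN → NOK → NZD → MXN.

1.0413 (arbitrage exists)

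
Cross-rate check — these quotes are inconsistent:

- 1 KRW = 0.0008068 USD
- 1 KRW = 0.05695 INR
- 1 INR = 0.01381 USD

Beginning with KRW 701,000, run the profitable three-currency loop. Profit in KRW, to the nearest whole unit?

Profitable loop is KRW → USD → INR → KRW:
KRW 701,000 × 0.0008068 = USD 565.57
USD 565.57 ÷ 0.01381 = INR 40,953.43
INR 40,953.43 ÷ 0.05695 = KRW 719,112
Profit = KRW 719,112 − KRW 701,000

Profit: KRW 18,112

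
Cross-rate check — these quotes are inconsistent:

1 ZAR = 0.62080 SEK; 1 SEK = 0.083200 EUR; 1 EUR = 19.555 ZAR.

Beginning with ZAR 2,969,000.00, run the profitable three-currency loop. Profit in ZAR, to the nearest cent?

Profit: ZAR 29,769.27

Profitable loop is ZAR → SEK → EUR → ZAR:
ZAR 2,969,000.00 × 0.62080 = SEK 1,843,155.20
SEK 1,843,155.20 × 0.083200 = EUR 153,350.51
EUR 153,350.51 × 19.555 = ZAR 2,998,769.27
Profit = ZAR 2,998,769.27 − ZAR 2,969,000.00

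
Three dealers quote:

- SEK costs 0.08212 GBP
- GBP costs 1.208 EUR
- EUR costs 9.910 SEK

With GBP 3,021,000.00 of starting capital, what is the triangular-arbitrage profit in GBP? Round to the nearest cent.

Profit: GBP 51,990.35

Profitable loop is GBP → SEK → EUR → GBP:
GBP 3,021,000.00 ÷ 0.08212 = SEK 36,787,627.86
SEK 36,787,627.86 ÷ 9.910 = EUR 3,712,172.34
EUR 3,712,172.34 ÷ 1.208 = GBP 3,072,990.35
Profit = GBP 3,072,990.35 − GBP 3,021,000.00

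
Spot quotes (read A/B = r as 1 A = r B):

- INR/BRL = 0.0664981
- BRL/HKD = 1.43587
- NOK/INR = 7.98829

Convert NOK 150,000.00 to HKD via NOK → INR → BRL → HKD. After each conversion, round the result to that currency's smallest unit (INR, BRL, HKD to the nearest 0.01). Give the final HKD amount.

HKD 114,411.44

NOK 150,000.00 × 7.98829 = INR 1,198,243.50
INR 1,198,243.50 × 0.0664981 = BRL 79,680.92
BRL 79,680.92 × 1.43587 = HKD 114,411.44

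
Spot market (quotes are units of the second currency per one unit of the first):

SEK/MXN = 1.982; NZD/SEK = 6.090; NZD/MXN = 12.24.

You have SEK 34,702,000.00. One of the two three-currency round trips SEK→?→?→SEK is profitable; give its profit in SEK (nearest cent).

Profit: SEK 487,652.69

Profitable loop is SEK → NZD → MXN → SEK:
SEK 34,702,000.00 ÷ 6.090 = NZD 5,698,193.76
NZD 5,698,193.76 × 12.24 = MXN 69,745,891.63
MXN 69,745,891.63 ÷ 1.982 = SEK 35,189,652.69
Profit = SEK 35,189,652.69 − SEK 34,702,000.00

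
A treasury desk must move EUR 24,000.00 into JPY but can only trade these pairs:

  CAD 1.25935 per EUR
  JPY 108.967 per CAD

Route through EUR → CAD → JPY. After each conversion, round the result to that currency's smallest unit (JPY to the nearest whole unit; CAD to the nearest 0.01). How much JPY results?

JPY 3,293,462

EUR 24,000.00 × 1.25935 = CAD 30,224.40
CAD 30,224.40 × 108.967 = JPY 3,293,462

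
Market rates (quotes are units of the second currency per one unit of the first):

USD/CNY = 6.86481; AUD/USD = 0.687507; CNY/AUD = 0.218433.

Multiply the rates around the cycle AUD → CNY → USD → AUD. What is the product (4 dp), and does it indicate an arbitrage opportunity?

Around AUD → CNY → USD → AUD: 1 ÷ 0.218433 ÷ 6.86481 ÷ 0.687507 = 0.970010
Product < 1; profitable direction is AUD → USD → CNY → AUD.

0.9700 (arbitrage exists)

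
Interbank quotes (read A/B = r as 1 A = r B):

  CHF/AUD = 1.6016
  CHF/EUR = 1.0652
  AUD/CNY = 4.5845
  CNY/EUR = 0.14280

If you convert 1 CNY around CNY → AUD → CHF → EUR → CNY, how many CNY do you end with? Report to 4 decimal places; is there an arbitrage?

1.0159 (arbitrage exists)

Around CNY → AUD → CHF → EUR → CNY: 1 ÷ 4.5845 ÷ 1.6016 × 1.0652 ÷ 0.14280 = 1.015914
Product > 1; profitable direction is CNY → AUD → CHF → EUR → CNY.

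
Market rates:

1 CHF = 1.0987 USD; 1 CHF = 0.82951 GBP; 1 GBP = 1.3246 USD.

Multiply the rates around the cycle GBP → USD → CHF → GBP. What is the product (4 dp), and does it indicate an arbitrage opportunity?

Around GBP → USD → CHF → GBP: 1 × 1.3246 ÷ 1.0987 × 0.82951 = 1.000063
Product ≈ 1 (deviation 0.006%, within rounding noise).

1.0001 (no arbitrage)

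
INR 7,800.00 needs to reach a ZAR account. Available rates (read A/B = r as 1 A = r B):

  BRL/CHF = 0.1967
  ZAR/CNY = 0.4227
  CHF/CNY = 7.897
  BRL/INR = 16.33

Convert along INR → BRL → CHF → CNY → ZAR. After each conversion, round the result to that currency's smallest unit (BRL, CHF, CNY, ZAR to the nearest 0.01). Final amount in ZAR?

INR 7,800.00 ÷ 16.33 = BRL 477.65
BRL 477.65 × 0.1967 = CHF 93.95
CHF 93.95 × 7.897 = CNY 741.92
CNY 741.92 ÷ 0.4227 = ZAR 1,755.19

ZAR 1,755.19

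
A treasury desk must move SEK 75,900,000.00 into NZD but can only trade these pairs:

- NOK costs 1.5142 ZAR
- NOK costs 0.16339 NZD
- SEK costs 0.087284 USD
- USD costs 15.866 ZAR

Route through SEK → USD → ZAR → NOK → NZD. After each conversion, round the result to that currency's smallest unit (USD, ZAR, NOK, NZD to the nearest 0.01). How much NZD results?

NZD 11,341,907.41

SEK 75,900,000.00 × 0.087284 = USD 6,624,855.60
USD 6,624,855.60 × 15.866 = ZAR 105,109,958.95
ZAR 105,109,958.95 ÷ 1.5142 = NOK 69,416,166.26
NOK 69,416,166.26 × 0.16339 = NZD 11,341,907.41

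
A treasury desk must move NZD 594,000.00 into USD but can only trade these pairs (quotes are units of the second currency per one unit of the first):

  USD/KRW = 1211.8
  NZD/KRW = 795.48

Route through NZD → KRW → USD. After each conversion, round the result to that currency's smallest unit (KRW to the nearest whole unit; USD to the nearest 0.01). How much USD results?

NZD 594,000.00 × 795.48 = KRW 472,515,120
KRW 472,515,120 ÷ 1211.8 = USD 389,928.31

USD 389,928.31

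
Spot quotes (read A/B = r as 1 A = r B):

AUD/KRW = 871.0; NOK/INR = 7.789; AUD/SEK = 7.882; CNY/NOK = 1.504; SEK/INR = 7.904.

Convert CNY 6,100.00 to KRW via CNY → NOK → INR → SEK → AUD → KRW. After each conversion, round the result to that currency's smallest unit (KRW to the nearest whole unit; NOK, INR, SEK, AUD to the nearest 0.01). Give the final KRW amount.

CNY 6,100.00 × 1.504 = NOK 9,174.40
NOK 9,174.40 × 7.789 = INR 71,459.40
INR 71,459.40 ÷ 7.904 = SEK 9,040.92
SEK 9,040.92 ÷ 7.882 = AUD 1,147.03
AUD 1,147.03 × 871.0 = KRW 999,063

KRW 999,063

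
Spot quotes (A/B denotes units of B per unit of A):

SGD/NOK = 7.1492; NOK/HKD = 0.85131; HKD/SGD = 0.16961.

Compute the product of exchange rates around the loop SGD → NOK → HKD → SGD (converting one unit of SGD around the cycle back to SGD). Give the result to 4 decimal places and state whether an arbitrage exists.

Around SGD → NOK → HKD → SGD: 1 × 7.1492 × 0.85131 × 0.16961 = 1.032278
Product > 1; profitable direction is SGD → NOK → HKD → SGD.

1.0323 (arbitrage exists)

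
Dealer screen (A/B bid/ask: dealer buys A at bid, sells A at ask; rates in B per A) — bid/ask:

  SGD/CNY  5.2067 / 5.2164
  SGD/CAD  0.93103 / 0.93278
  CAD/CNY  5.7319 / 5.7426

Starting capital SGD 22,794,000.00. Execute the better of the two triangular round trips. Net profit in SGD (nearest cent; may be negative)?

Net profit: SGD 525,108.22

Best loop SGD → CAD → CNY → SGD:
SGD 22,794,000.00 × 0.93103 (sell SGD at bid) = CAD 21,221,897.82
CAD 21,221,897.82 × 5.7319 (sell CAD at bid) = CNY 121,641,796.11
CNY 121,641,796.11 ÷ 5.2164 (buy SGD at ask) = SGD 23,319,108.22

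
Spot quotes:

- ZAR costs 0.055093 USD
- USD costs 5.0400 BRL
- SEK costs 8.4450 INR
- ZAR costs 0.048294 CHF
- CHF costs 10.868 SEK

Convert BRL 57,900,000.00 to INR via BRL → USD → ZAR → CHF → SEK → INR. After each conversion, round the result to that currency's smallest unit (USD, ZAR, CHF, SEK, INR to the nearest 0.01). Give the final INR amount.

INR 924,259,805.68

BRL 57,900,000.00 ÷ 5.0400 = USD 11,488,095.24
USD 11,488,095.24 ÷ 0.055093 = ZAR 208,521,867.39
ZAR 208,521,867.39 × 0.048294 = CHF 10,070,355.06
CHF 10,070,355.06 × 10.868 = SEK 109,444,618.79
SEK 109,444,618.79 × 8.4450 = INR 924,259,805.68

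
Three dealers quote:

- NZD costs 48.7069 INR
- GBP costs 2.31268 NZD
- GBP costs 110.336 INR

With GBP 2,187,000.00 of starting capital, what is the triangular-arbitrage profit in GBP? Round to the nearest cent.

Profit: GBP 45,737.06

Profitable loop is GBP → NZD → INR → GBP:
GBP 2,187,000.00 × 2.31268 = NZD 5,057,831.16
NZD 5,057,831.16 × 48.7069 = INR 246,351,276.53
INR 246,351,276.53 ÷ 110.336 = GBP 2,232,737.06
Profit = GBP 2,232,737.06 − GBP 2,187,000.00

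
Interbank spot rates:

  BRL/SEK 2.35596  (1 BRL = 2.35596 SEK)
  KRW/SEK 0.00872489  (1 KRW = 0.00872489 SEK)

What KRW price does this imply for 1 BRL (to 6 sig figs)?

BRL/KRW = 270.027

1 BRL × 2.35596 = 2.35596 SEK
2.35596 SEK ÷ 0.00872489 = 270.027 KRW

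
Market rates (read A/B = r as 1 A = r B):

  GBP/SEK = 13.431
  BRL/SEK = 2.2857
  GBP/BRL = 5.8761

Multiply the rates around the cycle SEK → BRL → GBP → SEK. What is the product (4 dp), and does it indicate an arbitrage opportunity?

1.0000 (no arbitrage)

Around SEK → BRL → GBP → SEK: 1 ÷ 2.2857 ÷ 5.8761 × 13.431 = 1.000000
Product ≈ 1 (deviation 0.000%, within rounding noise).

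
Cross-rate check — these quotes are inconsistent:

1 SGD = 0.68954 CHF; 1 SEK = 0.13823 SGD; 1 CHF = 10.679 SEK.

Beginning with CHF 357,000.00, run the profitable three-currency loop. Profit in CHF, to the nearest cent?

Profit: CHF 6,379.63

Profitable loop is CHF → SEK → SGD → CHF:
CHF 357,000.00 × 10.679 = SEK 3,812,403.00
SEK 3,812,403.00 × 0.13823 = SGD 526,988.47
SGD 526,988.47 × 0.68954 = CHF 363,379.63
Profit = CHF 363,379.63 − CHF 357,000.00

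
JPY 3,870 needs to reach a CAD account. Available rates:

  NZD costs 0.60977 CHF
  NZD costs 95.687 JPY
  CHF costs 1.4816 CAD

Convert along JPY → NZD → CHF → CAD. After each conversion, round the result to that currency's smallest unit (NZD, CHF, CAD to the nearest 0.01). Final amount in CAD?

JPY 3,870 ÷ 95.687 = NZD 40.44
NZD 40.44 × 0.60977 = CHF 24.66
CHF 24.66 × 1.4816 = CAD 36.54

CAD 36.54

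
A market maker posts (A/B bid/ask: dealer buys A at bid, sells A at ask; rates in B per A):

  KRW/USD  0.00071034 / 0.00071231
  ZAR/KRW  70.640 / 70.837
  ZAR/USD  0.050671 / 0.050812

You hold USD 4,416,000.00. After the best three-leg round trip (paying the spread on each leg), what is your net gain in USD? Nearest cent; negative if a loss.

Net profit: USD 18,649.89

Best loop USD → KRW → ZAR → USD:
USD 4,416,000.00 ÷ 0.00071231 (buy KRW at ask) = KRW 6,199,547,950
KRW 6,199,547,950 ÷ 70.837 (buy ZAR at ask) = ZAR 87,518,499.51
ZAR 87,518,499.51 × 0.050671 (sell ZAR at bid) = USD 4,434,649.89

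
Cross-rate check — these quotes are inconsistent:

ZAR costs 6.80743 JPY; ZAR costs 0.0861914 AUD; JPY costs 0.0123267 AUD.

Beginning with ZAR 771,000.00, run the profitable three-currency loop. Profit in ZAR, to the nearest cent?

Profit: ZAR 20,932.75

Profitable loop is ZAR → AUD → JPY → ZAR:
ZAR 771,000.00 × 0.0861914 = AUD 66,453.57
AUD 66,453.57 ÷ 0.0123267 = JPY 5,391,027
JPY 5,391,027 ÷ 6.80743 = ZAR 791,932.75
Profit = ZAR 791,932.75 − ZAR 771,000.00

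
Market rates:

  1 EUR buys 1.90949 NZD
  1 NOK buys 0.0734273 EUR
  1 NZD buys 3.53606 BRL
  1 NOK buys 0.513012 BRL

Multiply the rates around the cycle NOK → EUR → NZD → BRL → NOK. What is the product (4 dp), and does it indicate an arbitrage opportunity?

0.9664 (arbitrage exists)

Around NOK → EUR → NZD → BRL → NOK: 1 × 0.0734273 × 1.90949 × 3.53606 ÷ 0.513012 = 0.966423
Product < 1; profitable direction is NOK → BRL → NZD → EUR → NOK.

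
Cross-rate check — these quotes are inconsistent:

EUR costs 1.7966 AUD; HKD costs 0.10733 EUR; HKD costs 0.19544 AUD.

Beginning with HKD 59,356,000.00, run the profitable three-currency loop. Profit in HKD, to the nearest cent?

Profit: HKD 803,685.25

Profitable loop is HKD → AUD → EUR → HKD:
HKD 59,356,000.00 × 0.19544 = AUD 11,600,536.64
AUD 11,600,536.64 ÷ 1.7966 = EUR 6,456,939.02
EUR 6,456,939.02 ÷ 0.10733 = HKD 60,159,685.25
Profit = HKD 60,159,685.25 − HKD 59,356,000.00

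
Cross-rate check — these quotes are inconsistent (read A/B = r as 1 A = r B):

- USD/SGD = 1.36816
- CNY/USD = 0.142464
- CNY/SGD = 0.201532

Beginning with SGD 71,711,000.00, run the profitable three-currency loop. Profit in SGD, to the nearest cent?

Profit: SGD 2,435,007.45

Profitable loop is SGD → USD → CNY → SGD:
SGD 71,711,000.00 ÷ 1.36816 = USD 52,414,191.32
USD 52,414,191.32 ÷ 0.142464 = CNY 367,911,832.62
CNY 367,911,832.62 × 0.201532 = SGD 74,146,007.45
Profit = SGD 74,146,007.45 − SGD 71,711,000.00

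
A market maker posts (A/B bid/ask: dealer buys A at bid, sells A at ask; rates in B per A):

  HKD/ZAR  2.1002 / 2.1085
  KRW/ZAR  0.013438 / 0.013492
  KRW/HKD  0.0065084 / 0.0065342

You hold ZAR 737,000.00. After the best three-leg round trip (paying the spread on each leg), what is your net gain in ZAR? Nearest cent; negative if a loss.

Best loop ZAR → KRW → HKD → ZAR:
ZAR 737,000.00 ÷ 0.013492 (buy KRW at ask) = KRW 54,624,963
KRW 54,624,963 × 0.0065084 (sell KRW at bid) = HKD 355,521.11
HKD 355,521.11 × 2.1002 (sell HKD at bid) = ZAR 746,665.43

Net profit: ZAR 9,665.43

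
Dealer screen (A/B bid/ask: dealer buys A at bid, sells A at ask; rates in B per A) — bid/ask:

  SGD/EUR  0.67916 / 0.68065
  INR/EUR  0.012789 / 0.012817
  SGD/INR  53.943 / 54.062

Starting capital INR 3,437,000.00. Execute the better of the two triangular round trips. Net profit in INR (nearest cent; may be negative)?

Best loop INR → EUR → SGD → INR:
INR 3,437,000.00 × 0.012789 (sell INR at bid) = EUR 43,955.79
EUR 43,955.79 ÷ 0.68065 (buy SGD at ask) = SGD 64,579.14
SGD 64,579.14 × 53.943 (sell SGD at bid) = INR 3,483,592.66

Net profit: INR 46,592.66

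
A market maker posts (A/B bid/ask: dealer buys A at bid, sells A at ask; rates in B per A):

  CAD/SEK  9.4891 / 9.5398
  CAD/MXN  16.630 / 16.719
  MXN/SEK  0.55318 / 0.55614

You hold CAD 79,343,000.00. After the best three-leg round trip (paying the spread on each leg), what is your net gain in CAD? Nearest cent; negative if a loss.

Best loop CAD → SEK → MXN → CAD:
CAD 79,343,000.00 × 9.4891 (sell CAD at bid) = SEK 752,893,661.30
SEK 752,893,661.30 ÷ 0.55614 (buy MXN at ask) = MXN 1,353,784,409.14
MXN 1,353,784,409.14 ÷ 16.719 (buy CAD at ask) = CAD 80,972,809.93

Net profit: CAD 1,629,809.93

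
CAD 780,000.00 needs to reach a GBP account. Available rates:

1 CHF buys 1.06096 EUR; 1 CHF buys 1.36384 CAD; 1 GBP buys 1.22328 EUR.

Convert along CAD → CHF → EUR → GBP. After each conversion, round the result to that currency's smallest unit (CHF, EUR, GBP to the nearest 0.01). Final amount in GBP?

GBP 496,025.85

CAD 780,000.00 ÷ 1.36384 = CHF 571,914.59
CHF 571,914.59 × 1.06096 = EUR 606,778.50
EUR 606,778.50 ÷ 1.22328 = GBP 496,025.85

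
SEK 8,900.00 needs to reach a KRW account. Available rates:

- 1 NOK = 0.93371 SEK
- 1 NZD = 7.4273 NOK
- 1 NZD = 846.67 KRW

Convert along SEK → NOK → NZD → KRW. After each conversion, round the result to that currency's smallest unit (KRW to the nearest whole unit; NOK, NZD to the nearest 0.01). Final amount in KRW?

SEK 8,900.00 ÷ 0.93371 = NOK 9,531.87
NOK 9,531.87 ÷ 7.4273 = NZD 1,283.36
NZD 1,283.36 × 846.67 = KRW 1,086,582

KRW 1,086,582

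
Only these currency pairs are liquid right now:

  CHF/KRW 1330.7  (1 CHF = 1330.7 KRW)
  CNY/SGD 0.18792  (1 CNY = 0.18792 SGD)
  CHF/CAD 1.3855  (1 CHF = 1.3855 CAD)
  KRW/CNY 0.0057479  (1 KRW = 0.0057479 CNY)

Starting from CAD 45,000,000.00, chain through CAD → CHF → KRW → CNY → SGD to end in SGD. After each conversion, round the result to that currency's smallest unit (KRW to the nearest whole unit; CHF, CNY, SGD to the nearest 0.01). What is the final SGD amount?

CAD 45,000,000.00 ÷ 1.3855 = CHF 32,479,249.37
CHF 32,479,249.37 × 1330.7 = KRW 43,220,137,137
KRW 43,220,137,137 × 0.0057479 = CNY 248,425,026.25
CNY 248,425,026.25 × 0.18792 = SGD 46,684,030.93

SGD 46,684,030.93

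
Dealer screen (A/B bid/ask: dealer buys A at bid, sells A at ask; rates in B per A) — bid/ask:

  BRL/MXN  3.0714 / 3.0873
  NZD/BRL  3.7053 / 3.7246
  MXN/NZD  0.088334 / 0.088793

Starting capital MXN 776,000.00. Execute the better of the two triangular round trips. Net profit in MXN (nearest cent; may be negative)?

Net profit: MXN 4,098.38

Best loop MXN → NZD → BRL → MXN:
MXN 776,000.00 × 0.088334 (sell MXN at bid) = NZD 68,547.18
NZD 68,547.18 × 3.7053 (sell NZD at bid) = BRL 253,987.88
BRL 253,987.88 × 3.0714 (sell BRL at bid) = MXN 780,098.38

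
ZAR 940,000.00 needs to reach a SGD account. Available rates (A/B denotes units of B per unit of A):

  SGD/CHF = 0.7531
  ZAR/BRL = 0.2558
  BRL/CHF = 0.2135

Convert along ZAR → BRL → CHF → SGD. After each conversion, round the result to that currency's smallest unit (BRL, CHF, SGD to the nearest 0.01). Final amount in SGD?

SGD 68,166.91

ZAR 940,000.00 × 0.2558 = BRL 240,452.00
BRL 240,452.00 × 0.2135 = CHF 51,336.50
CHF 51,336.50 ÷ 0.7531 = SGD 68,166.91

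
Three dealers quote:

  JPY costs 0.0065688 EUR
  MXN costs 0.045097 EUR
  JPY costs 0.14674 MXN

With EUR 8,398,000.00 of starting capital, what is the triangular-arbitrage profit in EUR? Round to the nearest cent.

Profitable loop is EUR → JPY → MXN → EUR:
EUR 8,398,000.00 ÷ 0.0065688 = JPY 1,278,467,909
JPY 1,278,467,909 × 0.14674 = MXN 187,602,380.95
MXN 187,602,380.95 × 0.045097 = EUR 8,460,304.57
Profit = EUR 8,460,304.57 − EUR 8,398,000.00

Profit: EUR 62,304.57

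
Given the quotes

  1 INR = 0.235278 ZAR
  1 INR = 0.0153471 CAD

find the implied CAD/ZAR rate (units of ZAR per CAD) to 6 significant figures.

1 CAD ÷ 0.0153471 = 65.1589 INR
65.1589 INR × 0.235278 = 15.3305 ZAR

CAD/ZAR = 15.3305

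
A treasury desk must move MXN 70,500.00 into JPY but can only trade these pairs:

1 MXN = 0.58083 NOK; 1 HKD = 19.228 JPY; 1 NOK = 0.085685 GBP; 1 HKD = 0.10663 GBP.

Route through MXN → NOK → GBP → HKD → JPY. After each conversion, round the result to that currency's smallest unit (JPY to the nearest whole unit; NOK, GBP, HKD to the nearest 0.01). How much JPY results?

MXN 70,500.00 × 0.58083 = NOK 40,948.51
NOK 40,948.51 × 0.085685 = GBP 3,508.67
GBP 3,508.67 ÷ 0.10663 = HKD 32,905.09
HKD 32,905.09 × 19.228 = JPY 632,699

JPY 632,699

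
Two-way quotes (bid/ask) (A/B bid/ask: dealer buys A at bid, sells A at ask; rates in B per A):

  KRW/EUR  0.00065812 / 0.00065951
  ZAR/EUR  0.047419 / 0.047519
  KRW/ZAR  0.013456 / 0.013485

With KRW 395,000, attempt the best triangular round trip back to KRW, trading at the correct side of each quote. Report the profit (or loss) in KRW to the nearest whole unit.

Net profit: KRW 10,680

Best loop KRW → EUR → ZAR → KRW:
KRW 395,000 × 0.00065812 (sell KRW at bid) = EUR 259.96
EUR 259.96 ÷ 0.047519 (buy ZAR at ask) = ZAR 5,470.60
ZAR 5,470.60 ÷ 0.013485 (buy KRW at ask) = KRW 405,680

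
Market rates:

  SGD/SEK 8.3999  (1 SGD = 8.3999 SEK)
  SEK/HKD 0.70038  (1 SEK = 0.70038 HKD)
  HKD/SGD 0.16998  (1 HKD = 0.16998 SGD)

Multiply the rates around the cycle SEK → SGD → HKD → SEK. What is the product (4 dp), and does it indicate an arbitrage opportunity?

1.0000 (no arbitrage)

Around SEK → SGD → HKD → SEK: 1 ÷ 8.3999 ÷ 0.16998 ÷ 0.70038 = 0.999987
Product ≈ 1 (deviation 0.001%, within rounding noise).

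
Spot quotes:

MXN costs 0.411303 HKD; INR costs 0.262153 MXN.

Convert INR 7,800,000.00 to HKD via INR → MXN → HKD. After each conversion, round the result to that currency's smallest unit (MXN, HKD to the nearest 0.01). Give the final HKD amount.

HKD 841,029.66

INR 7,800,000.00 × 0.262153 = MXN 2,044,793.40
MXN 2,044,793.40 × 0.411303 = HKD 841,029.66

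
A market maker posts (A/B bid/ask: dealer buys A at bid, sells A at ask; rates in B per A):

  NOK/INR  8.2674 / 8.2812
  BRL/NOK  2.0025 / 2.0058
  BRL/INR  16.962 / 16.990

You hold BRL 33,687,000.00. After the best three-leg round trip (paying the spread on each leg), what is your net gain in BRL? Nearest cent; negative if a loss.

Best loop BRL → INR → NOK → BRL:
BRL 33,687,000.00 × 16.962 (sell BRL at bid) = INR 571,398,894.00
INR 571,398,894.00 ÷ 8.2812 (buy NOK at ask) = NOK 68,999,528.33
NOK 68,999,528.33 ÷ 2.0058 (buy BRL at ask) = BRL 34,400,004.15

Net profit: BRL 713,004.15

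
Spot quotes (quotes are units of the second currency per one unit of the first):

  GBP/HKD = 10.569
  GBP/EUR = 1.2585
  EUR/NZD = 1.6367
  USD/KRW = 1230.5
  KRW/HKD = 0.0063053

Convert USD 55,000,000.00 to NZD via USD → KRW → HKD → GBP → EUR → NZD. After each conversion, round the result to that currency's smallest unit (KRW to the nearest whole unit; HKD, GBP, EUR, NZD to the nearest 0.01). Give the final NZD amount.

USD 55,000,000.00 × 1230.5 = KRW 67,677,500,000
KRW 67,677,500,000 × 0.0063053 = HKD 426,726,940.75
HKD 426,726,940.75 ÷ 10.569 = GBP 40,375,337.38
GBP 40,375,337.38 × 1.2585 = EUR 50,812,362.09
EUR 50,812,362.09 × 1.6367 = NZD 83,164,593.03

NZD 83,164,593.03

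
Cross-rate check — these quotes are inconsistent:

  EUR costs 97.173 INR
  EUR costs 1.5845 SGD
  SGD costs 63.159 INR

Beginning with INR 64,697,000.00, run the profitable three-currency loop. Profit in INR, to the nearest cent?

Profitable loop is INR → EUR → SGD → INR:
INR 64,697,000.00 ÷ 97.173 = EUR 665,791.94
EUR 665,791.94 × 1.5845 = SGD 1,054,947.33
SGD 1,054,947.33 × 63.159 = INR 66,629,418.16
Profit = INR 66,629,418.16 − INR 64,697,000.00

Profit: INR 1,932,418.16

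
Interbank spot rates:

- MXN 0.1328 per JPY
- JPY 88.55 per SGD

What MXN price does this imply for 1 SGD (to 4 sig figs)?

SGD/MXN = 11.76

1 SGD × 88.55 = 88.55 JPY
88.55 JPY × 0.1328 = 11.7594 MXN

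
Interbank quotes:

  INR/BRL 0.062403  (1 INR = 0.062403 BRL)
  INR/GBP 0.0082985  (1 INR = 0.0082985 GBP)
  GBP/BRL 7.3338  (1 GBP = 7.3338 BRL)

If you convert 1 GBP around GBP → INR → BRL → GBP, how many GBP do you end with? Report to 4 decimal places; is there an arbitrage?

1.0254 (arbitrage exists)

Around GBP → INR → BRL → GBP: 1 ÷ 0.0082985 × 0.062403 ÷ 7.3338 = 1.025361
Product > 1; profitable direction is GBP → INR → BRL → GBP.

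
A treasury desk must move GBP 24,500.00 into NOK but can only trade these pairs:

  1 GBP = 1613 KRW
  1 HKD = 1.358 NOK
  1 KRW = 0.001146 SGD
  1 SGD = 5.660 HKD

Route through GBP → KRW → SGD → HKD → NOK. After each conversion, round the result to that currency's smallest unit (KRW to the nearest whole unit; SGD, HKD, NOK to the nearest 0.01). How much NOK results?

GBP 24,500.00 × 1613 = KRW 39,518,500
KRW 39,518,500 × 0.001146 = SGD 45,288.20
SGD 45,288.20 × 5.660 = HKD 256,331.21
HKD 256,331.21 × 1.358 = NOK 348,097.78

NOK 348,097.78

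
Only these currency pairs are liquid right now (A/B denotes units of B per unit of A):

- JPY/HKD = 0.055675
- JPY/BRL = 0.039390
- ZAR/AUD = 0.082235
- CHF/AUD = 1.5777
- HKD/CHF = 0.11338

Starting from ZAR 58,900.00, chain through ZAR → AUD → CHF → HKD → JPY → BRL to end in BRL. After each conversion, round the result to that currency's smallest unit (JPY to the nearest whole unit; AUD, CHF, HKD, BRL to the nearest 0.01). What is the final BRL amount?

ZAR 58,900.00 × 0.082235 = AUD 4,843.64
AUD 4,843.64 ÷ 1.5777 = CHF 3,070.06
CHF 3,070.06 ÷ 0.11338 = HKD 27,077.62
HKD 27,077.62 ÷ 0.055675 = JPY 486,352
JPY 486,352 × 0.039390 = BRL 19,157.41

BRL 19,157.41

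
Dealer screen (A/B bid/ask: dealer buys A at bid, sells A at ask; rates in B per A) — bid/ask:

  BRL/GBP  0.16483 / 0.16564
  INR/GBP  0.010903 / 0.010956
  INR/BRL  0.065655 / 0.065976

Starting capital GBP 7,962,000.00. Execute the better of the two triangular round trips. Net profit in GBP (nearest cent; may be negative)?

Best loop GBP → BRL → INR → GBP:
GBP 7,962,000.00 ÷ 0.16564 (buy BRL at ask) = BRL 48,068,099.49
BRL 48,068,099.49 ÷ 0.065976 (buy INR at ask) = INR 728,569,472.12
INR 728,569,472.12 × 0.010903 (sell INR at bid) = GBP 7,943,592.95

Net result: GBP -18,407.05 (no profitable arbitrage after spreads)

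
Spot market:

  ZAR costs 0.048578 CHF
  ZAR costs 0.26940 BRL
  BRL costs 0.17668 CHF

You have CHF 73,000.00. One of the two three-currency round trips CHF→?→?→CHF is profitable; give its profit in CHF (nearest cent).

Profitable loop is CHF → BRL → ZAR → CHF:
CHF 73,000.00 ÷ 0.17668 = BRL 413,176.36
BRL 413,176.36 ÷ 0.26940 = ZAR 1,533,691.03
ZAR 1,533,691.03 × 0.048578 = CHF 74,503.64
Profit = CHF 74,503.64 − CHF 73,000.00

Profit: CHF 1,503.64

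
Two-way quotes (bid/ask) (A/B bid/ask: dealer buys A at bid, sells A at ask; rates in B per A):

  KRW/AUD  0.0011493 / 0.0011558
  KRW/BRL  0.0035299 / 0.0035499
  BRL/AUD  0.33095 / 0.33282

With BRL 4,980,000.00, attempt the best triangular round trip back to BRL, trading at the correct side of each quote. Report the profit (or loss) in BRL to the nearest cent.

Best loop BRL → AUD → KRW → BRL:
BRL 4,980,000.00 × 0.33095 (sell BRL at bid) = AUD 1,648,131.00
AUD 1,648,131.00 ÷ 0.0011558 (buy KRW at ask) = KRW 1,425,965,565
KRW 1,425,965,565 × 0.0035299 (sell KRW at bid) = BRL 5,033,515.85

Net profit: BRL 53,515.85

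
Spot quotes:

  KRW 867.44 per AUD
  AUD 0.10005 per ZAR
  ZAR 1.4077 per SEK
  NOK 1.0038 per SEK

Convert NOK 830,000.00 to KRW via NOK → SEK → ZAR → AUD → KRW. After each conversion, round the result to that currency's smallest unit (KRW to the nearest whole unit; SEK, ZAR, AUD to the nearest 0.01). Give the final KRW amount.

NOK 830,000.00 ÷ 1.0038 = SEK 826,857.94
SEK 826,857.94 × 1.4077 = ZAR 1,163,967.92
ZAR 1,163,967.92 × 0.10005 = AUD 116,454.99
AUD 116,454.99 × 867.44 = KRW 101,017,717

KRW 101,017,717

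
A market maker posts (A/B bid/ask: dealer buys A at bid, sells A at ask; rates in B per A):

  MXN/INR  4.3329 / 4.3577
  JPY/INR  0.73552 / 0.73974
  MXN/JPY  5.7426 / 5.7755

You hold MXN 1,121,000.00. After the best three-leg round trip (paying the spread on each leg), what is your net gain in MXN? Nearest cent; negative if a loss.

Best loop MXN → INR → JPY → MXN:
MXN 1,121,000.00 × 4.3329 (sell MXN at bid) = INR 4,857,180.90
INR 4,857,180.90 ÷ 0.73974 (buy JPY at ask) = JPY 6,566,065
JPY 6,566,065 ÷ 5.7755 (buy MXN at ask) = MXN 1,136,882.52

Net profit: MXN 15,882.52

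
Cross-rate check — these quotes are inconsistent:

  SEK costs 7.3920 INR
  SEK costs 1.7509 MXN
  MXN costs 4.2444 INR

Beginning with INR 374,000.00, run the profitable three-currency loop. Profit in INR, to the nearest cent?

Profitable loop is INR → SEK → MXN → INR:
INR 374,000.00 ÷ 7.3920 = SEK 50,595.24
SEK 50,595.24 × 1.7509 = MXN 88,587.20
MXN 88,587.20 × 4.2444 = INR 375,999.52
Profit = INR 375,999.52 − INR 374,000.00

Profit: INR 1,999.52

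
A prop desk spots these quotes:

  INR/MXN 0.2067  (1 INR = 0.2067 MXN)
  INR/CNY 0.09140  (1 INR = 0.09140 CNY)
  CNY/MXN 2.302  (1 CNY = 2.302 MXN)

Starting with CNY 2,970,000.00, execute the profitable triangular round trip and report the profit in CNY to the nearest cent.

Profitable loop is CNY → MXN → INR → CNY:
CNY 2,970,000.00 × 2.302 = MXN 6,836,940.00
MXN 6,836,940.00 ÷ 0.2067 = INR 33,076,632.80
INR 33,076,632.80 × 0.09140 = CNY 3,023,204.24
Profit = CNY 3,023,204.24 − CNY 2,970,000.00

Profit: CNY 53,204.24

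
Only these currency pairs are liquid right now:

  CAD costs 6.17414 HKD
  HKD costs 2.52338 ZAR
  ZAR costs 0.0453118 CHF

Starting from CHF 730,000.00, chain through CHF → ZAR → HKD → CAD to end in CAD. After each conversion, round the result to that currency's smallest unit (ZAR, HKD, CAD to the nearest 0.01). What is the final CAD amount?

CHF 730,000.00 ÷ 0.0453118 = ZAR 16,110,593.71
ZAR 16,110,593.71 ÷ 2.52338 = HKD 6,384,529.37
HKD 6,384,529.37 ÷ 6.17414 = CAD 1,034,075.90

CAD 1,034,075.90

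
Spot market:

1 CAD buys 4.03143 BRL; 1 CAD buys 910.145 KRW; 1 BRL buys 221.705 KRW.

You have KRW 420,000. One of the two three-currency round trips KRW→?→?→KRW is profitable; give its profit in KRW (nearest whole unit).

Profit: KRW 7,686

Profitable loop is KRW → BRL → CAD → KRW:
KRW 420,000 ÷ 221.705 = BRL 1,894.41
BRL 1,894.41 ÷ 4.03143 = CAD 469.91
CAD 469.91 × 910.145 = KRW 427,686
Profit = KRW 427,686 − KRW 420,000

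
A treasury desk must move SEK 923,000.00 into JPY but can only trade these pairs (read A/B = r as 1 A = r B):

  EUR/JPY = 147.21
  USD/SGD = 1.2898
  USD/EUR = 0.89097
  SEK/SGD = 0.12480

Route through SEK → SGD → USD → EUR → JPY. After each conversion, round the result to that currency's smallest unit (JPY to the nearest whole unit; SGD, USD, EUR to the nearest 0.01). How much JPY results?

SEK 923,000.00 × 0.12480 = SGD 115,190.40
SGD 115,190.40 ÷ 1.2898 = USD 89,308.73
USD 89,308.73 × 0.89097 = EUR 79,571.40
EUR 79,571.40 × 147.21 = JPY 11,713,706

JPY 11,713,706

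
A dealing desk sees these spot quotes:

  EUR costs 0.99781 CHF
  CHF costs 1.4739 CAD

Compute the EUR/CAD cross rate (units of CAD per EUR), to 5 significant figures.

1 EUR × 0.99781 = 0.99781 CHF
0.99781 CHF × 1.4739 = 1.47067 CAD

EUR/CAD = 1.4707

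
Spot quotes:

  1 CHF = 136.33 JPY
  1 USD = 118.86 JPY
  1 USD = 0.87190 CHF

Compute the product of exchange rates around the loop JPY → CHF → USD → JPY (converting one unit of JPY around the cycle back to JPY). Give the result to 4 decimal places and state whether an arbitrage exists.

Around JPY → CHF → USD → JPY: 1 ÷ 136.33 ÷ 0.87190 × 118.86 = 0.999948
Product ≈ 1 (deviation 0.005%, within rounding noise).

0.9999 (no arbitrage)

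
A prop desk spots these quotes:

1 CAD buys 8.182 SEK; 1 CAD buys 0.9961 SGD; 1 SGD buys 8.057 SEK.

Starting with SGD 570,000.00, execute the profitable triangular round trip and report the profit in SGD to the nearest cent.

Profit: SGD 11,109.57

Profitable loop is SGD → CAD → SEK → SGD:
SGD 570,000.00 ÷ 0.9961 = CAD 572,231.70
CAD 572,231.70 × 8.182 = SEK 4,681,999.80
SEK 4,681,999.80 ÷ 8.057 = SGD 581,109.57
Profit = SGD 581,109.57 − SGD 570,000.00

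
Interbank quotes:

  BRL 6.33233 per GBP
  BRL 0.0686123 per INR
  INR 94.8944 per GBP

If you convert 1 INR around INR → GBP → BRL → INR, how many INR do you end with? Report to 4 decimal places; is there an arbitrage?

Around INR → GBP → BRL → INR: 1 ÷ 94.8944 × 6.33233 ÷ 0.0686123 = 0.972570
Product < 1; profitable direction is INR → BRL → GBP → INR.

0.9726 (arbitrage exists)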